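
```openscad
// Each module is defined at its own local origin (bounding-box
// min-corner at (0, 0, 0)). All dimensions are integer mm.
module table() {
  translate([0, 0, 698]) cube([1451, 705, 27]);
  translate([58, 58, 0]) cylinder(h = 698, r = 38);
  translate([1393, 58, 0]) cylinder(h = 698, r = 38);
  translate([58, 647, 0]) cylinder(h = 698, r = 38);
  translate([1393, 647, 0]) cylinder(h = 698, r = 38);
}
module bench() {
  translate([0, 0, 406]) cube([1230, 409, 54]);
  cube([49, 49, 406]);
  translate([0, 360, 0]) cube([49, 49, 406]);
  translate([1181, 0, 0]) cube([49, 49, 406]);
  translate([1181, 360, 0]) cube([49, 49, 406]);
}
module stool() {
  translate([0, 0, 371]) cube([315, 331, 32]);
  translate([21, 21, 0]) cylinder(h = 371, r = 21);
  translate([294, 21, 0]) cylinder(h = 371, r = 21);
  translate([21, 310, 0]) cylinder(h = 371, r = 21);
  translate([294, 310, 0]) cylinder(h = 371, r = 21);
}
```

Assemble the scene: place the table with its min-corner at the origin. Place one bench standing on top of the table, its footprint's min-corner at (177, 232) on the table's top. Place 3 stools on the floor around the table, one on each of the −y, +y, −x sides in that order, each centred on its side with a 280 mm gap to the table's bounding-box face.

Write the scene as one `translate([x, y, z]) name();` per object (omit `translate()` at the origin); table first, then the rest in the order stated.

table();
translate([177, 232, 725]) bench();
translate([568, -611, 0]) stool();
translate([568, 985, 0]) stool();
translate([-595, 187, 0]) stool();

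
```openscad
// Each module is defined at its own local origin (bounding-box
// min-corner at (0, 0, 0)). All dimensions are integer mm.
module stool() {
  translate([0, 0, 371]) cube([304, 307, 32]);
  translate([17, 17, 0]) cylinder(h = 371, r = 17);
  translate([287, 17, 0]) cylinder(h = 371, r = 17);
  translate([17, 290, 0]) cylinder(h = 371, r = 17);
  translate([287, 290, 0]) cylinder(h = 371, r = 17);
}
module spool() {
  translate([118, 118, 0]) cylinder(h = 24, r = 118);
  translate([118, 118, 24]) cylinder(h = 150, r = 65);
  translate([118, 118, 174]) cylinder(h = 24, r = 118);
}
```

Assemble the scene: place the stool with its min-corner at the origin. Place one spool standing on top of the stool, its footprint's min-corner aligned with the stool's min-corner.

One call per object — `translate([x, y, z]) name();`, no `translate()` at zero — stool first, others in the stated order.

stool();
translate([0, 0, 403]) spool();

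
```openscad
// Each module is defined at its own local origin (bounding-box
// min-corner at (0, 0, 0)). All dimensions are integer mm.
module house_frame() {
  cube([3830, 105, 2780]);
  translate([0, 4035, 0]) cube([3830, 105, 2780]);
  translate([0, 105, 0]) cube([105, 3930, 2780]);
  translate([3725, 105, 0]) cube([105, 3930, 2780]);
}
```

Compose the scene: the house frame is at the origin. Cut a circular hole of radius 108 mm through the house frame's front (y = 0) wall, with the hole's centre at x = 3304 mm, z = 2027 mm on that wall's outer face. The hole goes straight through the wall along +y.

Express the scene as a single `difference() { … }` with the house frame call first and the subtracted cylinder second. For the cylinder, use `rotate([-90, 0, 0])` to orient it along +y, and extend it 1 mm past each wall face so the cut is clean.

difference() {
  house_frame();
  translate([3304, -1, 2027]) rotate([-90, 0, 0]) cylinder(h = 107, r = 108);
}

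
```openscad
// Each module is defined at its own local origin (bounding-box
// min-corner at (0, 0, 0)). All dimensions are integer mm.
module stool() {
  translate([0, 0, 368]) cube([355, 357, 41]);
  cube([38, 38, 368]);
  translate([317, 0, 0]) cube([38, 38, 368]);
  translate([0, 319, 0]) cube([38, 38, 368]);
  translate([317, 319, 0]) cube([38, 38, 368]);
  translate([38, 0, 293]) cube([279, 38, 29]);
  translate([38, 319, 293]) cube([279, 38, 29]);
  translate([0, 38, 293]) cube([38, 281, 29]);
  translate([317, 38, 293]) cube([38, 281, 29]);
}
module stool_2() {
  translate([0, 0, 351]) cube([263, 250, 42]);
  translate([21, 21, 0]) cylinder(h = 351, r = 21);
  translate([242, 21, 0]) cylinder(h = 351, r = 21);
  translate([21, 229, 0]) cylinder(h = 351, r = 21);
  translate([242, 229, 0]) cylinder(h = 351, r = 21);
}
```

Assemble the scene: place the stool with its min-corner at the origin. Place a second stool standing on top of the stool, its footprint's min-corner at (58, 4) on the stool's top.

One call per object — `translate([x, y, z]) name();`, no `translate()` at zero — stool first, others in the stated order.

stool();
translate([58, 4, 409]) stool_2();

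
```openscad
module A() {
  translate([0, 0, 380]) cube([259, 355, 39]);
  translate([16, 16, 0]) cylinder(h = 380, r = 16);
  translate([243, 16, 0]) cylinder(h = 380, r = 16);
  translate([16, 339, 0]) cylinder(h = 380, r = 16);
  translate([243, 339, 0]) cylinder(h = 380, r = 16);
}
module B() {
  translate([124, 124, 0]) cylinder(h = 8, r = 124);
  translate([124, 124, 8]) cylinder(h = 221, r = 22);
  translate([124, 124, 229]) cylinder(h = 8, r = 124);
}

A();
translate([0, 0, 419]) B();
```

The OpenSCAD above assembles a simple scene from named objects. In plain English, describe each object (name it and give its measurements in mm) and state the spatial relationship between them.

A is a four-legged stool. The seat is a 259×355×39 mm slab whose top surface is at z = 419 mm; four round legs, each 32 mm in diameter, run from the floor (z = 0) to the underside of the seat, each leg's axis is inset half a diameter from the nearest pair of seat edges (so the leg's bounding box is flush with the corner).

B is a spool: two coaxial disc flanges of radius 124 mm and thickness 8 mm, joined by a core cylinder of radius 22 mm and height 221 mm. The lower flange rests on z = 0 and the three cylinders share a vertical axis.

The spool is on top of the stool.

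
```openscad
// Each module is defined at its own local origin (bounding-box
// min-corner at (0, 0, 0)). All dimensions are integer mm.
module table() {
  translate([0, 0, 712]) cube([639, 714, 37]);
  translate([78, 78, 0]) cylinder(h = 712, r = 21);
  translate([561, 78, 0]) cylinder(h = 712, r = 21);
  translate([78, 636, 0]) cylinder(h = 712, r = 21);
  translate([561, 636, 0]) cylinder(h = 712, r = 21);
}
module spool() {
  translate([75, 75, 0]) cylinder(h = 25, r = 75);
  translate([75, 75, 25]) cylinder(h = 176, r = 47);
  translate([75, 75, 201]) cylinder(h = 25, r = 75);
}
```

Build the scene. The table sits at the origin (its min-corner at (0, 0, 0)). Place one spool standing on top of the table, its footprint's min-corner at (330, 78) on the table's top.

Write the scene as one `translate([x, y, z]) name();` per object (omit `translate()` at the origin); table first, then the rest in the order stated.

table();
translate([330, 78, 749]) spool();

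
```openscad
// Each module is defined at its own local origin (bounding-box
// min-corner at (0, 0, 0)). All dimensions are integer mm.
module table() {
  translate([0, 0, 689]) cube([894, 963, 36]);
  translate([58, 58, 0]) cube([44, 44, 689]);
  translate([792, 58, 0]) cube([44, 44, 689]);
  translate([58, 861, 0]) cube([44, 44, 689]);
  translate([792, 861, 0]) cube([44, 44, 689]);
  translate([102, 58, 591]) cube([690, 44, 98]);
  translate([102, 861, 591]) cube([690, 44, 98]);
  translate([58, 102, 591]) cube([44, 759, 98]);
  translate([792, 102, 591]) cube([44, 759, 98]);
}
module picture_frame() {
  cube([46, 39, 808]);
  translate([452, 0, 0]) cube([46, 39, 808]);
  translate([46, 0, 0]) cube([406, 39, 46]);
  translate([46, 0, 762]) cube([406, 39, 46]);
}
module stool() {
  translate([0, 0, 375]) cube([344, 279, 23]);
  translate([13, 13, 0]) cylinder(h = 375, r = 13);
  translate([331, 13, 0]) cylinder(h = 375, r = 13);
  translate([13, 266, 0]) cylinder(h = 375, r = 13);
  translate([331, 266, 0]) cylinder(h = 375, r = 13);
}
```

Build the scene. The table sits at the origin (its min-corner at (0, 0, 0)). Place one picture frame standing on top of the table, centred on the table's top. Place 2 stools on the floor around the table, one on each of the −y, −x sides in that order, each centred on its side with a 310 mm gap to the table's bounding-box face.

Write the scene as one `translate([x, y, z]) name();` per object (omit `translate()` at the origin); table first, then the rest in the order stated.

table();
translate([198, 462, 725]) picture_frame();
translate([275, -589, 0]) stool();
translate([-654, 342, 0]) stool();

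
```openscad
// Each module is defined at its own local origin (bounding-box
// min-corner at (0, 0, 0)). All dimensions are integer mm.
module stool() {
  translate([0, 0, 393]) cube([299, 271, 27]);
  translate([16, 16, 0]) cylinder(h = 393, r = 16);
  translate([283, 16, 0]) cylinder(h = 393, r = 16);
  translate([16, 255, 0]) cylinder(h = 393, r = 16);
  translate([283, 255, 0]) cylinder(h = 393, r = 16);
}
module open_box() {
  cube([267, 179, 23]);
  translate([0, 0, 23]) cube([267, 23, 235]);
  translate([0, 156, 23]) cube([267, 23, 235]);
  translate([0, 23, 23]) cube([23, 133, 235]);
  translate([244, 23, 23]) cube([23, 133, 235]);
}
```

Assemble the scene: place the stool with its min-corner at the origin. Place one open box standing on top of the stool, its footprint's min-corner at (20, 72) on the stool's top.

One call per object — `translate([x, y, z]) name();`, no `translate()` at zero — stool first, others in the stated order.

stool();
translate([20, 72, 420]) open_box();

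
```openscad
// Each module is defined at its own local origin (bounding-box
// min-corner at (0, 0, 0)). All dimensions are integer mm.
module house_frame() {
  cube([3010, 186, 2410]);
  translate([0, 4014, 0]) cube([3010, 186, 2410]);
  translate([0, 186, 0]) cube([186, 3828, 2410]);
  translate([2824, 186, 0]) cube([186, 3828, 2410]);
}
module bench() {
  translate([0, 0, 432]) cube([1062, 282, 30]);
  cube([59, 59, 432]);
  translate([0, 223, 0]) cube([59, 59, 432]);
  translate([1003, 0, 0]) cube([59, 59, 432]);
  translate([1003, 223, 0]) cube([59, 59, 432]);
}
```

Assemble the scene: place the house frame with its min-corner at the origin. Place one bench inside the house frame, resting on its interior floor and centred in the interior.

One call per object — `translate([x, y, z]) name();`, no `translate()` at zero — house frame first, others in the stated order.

house_frame();
translate([974, 1959, 0]) bench();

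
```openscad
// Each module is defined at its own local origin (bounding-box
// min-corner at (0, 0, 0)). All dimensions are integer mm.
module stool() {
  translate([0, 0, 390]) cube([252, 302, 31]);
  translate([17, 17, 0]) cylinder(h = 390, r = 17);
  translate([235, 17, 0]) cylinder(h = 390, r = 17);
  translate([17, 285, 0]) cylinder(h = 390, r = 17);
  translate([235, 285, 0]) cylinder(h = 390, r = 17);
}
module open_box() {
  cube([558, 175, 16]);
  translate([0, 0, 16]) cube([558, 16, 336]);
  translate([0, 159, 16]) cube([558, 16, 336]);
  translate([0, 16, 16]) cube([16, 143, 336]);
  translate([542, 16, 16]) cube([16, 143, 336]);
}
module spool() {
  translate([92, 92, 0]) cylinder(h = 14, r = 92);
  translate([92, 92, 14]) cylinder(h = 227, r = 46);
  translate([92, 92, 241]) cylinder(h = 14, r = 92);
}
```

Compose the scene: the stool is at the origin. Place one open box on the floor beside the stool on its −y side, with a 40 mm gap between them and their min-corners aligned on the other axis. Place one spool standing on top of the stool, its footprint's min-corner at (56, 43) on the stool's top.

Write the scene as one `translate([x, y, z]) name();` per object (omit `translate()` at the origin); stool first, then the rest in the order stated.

stool();
translate([0, -215, 0]) open_box();
translate([56, 43, 421]) spool();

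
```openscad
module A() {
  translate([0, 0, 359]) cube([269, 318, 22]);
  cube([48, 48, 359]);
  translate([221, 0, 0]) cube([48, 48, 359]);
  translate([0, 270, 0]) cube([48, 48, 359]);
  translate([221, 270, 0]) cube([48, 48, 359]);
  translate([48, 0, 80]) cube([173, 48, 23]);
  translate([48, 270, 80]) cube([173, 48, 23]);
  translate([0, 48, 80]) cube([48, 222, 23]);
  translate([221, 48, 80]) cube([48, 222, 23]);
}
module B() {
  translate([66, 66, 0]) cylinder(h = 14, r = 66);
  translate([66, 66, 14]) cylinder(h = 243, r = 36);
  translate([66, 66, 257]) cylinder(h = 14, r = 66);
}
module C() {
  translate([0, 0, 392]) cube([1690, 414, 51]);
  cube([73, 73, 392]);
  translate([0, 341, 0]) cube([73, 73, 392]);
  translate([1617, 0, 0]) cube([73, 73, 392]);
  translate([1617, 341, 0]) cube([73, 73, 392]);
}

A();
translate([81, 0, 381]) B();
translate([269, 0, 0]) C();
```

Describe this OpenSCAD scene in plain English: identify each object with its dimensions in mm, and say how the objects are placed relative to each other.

A is a four-legged stool. The seat is a 269×318×22 mm slab whose top surface is at z = 381 mm; four square legs, each 48×48 mm in cross-section, run from the floor (z = 0) to the underside of the seat, each flush with a corner of the seat. Four stretchers, 48 mm wide and 23 mm tall, connect adjacent legs with their undersides at z = 80 mm, each running between the inner faces of the legs it joins and aligned with the legs' outer faces on the other axis.

B is a spool: two coaxial disc flanges of radius 66 mm and thickness 14 mm, joined by a core cylinder of radius 36 mm and height 243 mm. The lower flange rests on z = 0 and the three cylinders share a vertical axis.

C is a bench: a 1690×414 mm seat slab, 51 mm thick, top at z = 443 mm, on four 73×73 mm square legs flush with the seat corners and standing on z = 0.

The spool is on top of the stool. The bench is against the stool's +x side, with their −y faces flush.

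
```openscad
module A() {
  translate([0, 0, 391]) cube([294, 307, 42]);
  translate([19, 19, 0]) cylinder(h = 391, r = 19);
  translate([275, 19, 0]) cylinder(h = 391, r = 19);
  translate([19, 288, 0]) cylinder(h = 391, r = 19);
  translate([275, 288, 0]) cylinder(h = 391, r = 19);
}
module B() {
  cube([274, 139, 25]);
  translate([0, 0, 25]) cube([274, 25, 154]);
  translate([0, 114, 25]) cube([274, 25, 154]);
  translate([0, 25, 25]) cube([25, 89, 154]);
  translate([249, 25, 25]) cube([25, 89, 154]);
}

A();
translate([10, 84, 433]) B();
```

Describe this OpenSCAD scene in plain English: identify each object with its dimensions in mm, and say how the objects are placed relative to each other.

A is a four-legged stool. The seat is a 294×307×42 mm slab whose top surface is at z = 433 mm; four round legs, each 38 mm in diameter, run from the floor (z = 0) to the underside of the seat, each leg's axis is inset half a diameter from the nearest pair of seat edges (so the leg's bounding box is flush with the corner).

B is an open storage box with external size 274×139×179 mm and wall thickness 25 mm (the base is also 25 mm thick). The base covers the whole footprint; the four walls stand on the base, with the y-facing walls full-width and the x-facing walls fitting between their inner faces.

The open box is on top of the stool, centred.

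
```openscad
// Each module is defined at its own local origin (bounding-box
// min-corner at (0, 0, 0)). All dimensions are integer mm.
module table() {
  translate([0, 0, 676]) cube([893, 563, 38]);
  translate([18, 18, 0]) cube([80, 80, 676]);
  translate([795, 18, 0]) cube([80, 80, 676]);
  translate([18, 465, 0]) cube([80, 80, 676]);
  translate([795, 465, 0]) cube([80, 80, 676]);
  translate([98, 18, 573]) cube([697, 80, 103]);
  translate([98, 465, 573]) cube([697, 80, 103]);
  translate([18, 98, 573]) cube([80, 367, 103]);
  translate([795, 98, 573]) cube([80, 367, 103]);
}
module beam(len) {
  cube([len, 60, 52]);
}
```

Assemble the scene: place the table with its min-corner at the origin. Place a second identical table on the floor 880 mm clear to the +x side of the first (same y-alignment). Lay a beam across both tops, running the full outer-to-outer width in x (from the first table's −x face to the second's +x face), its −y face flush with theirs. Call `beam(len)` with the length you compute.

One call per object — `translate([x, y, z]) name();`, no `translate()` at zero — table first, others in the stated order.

table();
translate([1773, 0, 0]) table();
translate([0, 0, 714]) beam(2666);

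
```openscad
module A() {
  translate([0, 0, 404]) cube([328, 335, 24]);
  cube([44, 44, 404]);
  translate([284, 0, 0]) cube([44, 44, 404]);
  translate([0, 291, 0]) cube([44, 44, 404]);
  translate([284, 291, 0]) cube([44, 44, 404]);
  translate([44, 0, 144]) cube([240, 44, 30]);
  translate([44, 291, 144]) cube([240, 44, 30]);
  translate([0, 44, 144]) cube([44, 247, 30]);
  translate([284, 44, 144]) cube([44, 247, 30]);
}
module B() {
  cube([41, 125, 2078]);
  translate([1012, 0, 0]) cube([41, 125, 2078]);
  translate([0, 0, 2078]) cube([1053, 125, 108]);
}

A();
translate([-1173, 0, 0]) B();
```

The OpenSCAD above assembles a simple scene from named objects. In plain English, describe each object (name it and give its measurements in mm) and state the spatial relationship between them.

A is a simple wooden stool: a rectangular seat 328 mm (x) by 335 mm (y), 24 mm thick, top face at z = 428 mm, on four square legs, each 44×44 mm in cross-section. The legs rest on z = 0, each flush with a corner of the seat. Four stretchers, 44 mm wide and 30 mm tall, connect adjacent legs with their undersides at z = 144 mm, each running between the inner faces of the legs it joins and aligned with the legs' outer faces on the other axis.

B is a door frame. The clear opening is 971 mm wide and 2078 mm high. Two 41 mm wide jambs, 125 mm deep, stand either side of the opening from the floor to the top of the opening. A 108 mm thick head sits across the top of both jambs, spanning the full outside width of the frame.

The door frame is on the floor beside the stool on its −x side.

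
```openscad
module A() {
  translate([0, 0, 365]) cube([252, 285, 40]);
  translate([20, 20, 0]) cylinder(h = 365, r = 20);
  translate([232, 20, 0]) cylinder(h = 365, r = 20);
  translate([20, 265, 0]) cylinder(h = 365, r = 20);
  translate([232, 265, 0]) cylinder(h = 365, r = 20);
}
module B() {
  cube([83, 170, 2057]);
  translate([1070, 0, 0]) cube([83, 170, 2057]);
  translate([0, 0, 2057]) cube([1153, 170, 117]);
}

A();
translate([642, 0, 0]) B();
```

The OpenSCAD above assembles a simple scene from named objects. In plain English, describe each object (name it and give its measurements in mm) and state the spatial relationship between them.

A is a four-legged stool. The seat is 252×285 mm, 40 mm thick, top at z = 405 mm. It stands on four round legs, each 40 mm in diameter, from z = 0 to the seat underside, each leg's axis is inset half a diameter from the nearest pair of seat edges (so the leg's bounding box is flush with the corner).

B is a rectangular door frame: two vertical jambs of 83×170 mm section, 2057 mm tall, with a clear opening 987 mm wide between their inner faces. A header 117 mm tall and 170 mm deep lies on top of the jambs and spans the full outside width.

The door frame is on the floor beside the stool on its +x side.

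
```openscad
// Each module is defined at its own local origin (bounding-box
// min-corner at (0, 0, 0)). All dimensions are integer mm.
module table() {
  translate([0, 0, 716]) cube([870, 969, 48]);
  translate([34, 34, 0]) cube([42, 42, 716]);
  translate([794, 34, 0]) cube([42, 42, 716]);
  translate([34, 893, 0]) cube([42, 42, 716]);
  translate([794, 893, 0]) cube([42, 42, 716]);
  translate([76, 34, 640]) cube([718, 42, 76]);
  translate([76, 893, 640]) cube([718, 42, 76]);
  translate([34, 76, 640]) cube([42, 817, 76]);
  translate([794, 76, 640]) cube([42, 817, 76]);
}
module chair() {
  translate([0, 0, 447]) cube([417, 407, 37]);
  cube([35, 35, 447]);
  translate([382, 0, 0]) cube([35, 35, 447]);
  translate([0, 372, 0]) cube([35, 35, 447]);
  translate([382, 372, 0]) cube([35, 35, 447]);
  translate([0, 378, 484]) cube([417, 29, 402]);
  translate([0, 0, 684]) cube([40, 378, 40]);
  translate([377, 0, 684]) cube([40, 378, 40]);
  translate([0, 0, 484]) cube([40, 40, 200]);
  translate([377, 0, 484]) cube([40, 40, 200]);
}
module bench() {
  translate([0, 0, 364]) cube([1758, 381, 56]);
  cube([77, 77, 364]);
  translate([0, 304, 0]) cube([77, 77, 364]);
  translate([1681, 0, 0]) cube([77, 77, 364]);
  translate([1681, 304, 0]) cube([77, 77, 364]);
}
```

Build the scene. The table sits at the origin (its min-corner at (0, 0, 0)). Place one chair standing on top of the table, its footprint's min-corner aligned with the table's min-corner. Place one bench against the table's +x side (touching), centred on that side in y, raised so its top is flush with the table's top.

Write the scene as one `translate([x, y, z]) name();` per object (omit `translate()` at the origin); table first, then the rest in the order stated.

table();
translate([0, 0, 764]) chair();
translate([870, 294, 344]) bench();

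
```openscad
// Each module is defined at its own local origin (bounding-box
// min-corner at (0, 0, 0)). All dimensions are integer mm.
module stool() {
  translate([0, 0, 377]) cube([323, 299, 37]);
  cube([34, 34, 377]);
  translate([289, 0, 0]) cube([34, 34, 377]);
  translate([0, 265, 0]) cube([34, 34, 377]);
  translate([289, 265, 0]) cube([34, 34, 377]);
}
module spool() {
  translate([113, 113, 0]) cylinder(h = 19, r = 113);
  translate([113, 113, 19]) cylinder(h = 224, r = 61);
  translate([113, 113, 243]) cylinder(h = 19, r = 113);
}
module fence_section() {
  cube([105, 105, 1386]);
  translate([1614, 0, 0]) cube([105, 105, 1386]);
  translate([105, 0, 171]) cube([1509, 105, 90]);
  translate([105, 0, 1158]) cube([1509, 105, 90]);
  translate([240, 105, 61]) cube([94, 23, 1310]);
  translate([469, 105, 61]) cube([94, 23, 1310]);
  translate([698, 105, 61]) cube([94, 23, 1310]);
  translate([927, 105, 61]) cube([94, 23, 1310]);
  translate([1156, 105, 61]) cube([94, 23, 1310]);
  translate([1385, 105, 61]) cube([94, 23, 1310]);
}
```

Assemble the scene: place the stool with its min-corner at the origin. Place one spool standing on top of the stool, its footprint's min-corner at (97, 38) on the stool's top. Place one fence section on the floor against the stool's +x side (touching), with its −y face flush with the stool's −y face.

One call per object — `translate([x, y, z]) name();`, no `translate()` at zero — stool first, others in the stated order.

stool();
translate([97, 38, 414]) spool();
translate([323, 0, 0]) fence_section();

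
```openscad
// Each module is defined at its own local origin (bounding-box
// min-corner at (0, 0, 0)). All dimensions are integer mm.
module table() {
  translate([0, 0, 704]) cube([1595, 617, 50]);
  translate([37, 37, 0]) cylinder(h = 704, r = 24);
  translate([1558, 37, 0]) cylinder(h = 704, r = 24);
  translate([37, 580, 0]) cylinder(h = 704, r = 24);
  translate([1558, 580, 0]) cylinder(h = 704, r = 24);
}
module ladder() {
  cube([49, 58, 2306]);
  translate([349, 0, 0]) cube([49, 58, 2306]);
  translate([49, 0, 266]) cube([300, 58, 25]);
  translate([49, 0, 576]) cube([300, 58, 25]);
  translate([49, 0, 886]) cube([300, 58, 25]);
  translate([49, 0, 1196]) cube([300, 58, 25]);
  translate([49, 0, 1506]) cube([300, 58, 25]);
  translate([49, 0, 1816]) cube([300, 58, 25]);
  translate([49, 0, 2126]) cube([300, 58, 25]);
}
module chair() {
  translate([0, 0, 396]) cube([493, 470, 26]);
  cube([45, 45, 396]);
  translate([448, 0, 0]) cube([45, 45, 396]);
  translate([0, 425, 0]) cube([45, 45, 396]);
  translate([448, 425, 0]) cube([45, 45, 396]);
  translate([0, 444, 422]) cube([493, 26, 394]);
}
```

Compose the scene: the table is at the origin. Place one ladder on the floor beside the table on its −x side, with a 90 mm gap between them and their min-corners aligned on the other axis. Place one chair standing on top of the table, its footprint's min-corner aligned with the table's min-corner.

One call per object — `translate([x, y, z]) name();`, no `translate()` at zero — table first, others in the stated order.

table();
translate([-488, 0, 0]) ladder();
translate([0, 0, 754]) chair();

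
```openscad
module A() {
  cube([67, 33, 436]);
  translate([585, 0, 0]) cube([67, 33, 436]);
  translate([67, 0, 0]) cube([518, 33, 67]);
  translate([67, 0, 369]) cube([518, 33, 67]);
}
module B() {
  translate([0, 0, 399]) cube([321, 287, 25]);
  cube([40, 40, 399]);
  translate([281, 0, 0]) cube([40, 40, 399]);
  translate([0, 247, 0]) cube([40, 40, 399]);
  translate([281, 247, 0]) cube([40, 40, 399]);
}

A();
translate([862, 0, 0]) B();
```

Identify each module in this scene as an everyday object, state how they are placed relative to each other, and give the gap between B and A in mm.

A is a picture frame. B is a stool. The stool is on the floor beside the picture frame on its +x side. The gap between the stool and the picture frame is 210 mm.

The stool's nearest face is 210 mm from the picture frame's +x face.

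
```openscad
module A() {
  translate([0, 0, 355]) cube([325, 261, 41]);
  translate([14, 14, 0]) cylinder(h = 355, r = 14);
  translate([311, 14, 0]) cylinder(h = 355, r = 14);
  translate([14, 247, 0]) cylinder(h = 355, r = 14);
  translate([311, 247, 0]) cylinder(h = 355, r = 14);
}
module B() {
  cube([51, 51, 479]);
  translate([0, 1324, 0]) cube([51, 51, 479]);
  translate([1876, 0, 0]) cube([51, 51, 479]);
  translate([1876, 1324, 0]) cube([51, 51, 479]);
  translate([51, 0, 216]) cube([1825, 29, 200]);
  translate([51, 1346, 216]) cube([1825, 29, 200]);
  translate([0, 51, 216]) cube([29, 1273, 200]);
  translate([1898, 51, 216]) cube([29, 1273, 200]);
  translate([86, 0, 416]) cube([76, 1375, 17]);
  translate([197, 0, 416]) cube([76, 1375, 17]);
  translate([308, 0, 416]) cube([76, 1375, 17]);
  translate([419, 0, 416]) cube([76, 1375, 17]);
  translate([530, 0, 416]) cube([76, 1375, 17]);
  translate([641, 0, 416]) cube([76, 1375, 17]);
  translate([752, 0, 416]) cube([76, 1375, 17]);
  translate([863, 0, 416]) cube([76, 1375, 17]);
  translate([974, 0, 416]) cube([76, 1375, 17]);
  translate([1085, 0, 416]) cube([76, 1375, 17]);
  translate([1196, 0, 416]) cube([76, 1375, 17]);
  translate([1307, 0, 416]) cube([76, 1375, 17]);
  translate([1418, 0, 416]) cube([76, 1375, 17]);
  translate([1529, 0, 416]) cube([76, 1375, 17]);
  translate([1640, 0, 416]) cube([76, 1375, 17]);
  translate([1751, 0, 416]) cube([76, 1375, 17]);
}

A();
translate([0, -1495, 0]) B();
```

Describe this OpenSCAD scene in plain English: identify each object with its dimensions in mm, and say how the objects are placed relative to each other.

A is a four-legged stool. The seat is 325×261 mm, 41 mm thick, top at z = 396 mm. It stands on four round legs, each 28 mm in diameter, from z = 0 to the seat underside, each leg's axis is inset half a diameter from the nearest pair of seat edges (so the leg's bounding box is flush with the corner).

B is a bed frame 1927 mm long (x) by 1375 mm wide (y). Four 51×51 mm corner posts, 479 mm tall, at the corners of the footprint. Four rails of 29 mm thickness and 200 mm height run between adjacent posts with their undersides at z = 216 mm, their outer faces flush with the outside of the frame (the two x-running rails run between the posts' inner faces; the two y-running rails run between the posts' inner faces). 16 slats, each 76 mm wide (x) and 17 mm thick, lie across the top of the two x-running rails, running the full 1375 mm width of the frame in y; the slats are evenly spaced along x between the inner faces of the end posts with equal gaps (rounded down to the nearest mm) at the −x end and between each pair — any rounding remainder accumulates at the +x end.

The bed frame is on the floor beside the stool on its −y side.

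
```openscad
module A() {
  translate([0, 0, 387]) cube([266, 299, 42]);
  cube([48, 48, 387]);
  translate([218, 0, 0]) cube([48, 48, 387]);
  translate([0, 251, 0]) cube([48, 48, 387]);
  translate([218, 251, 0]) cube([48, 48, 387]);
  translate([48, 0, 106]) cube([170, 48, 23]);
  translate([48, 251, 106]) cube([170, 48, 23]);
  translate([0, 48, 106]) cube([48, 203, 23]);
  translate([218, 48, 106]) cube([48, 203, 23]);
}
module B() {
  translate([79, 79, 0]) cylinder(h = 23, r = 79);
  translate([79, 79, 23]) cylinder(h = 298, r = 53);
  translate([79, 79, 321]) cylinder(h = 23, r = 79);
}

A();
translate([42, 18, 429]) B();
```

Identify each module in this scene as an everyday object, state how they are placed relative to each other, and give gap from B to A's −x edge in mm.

The spool's min-x is at 42; the stool's min-x is 0; gap = 42 mm.

A is a stool. B is a spool. The spool is on top of the stool. The gap from the spool to the stool's −x edge is 42 mm.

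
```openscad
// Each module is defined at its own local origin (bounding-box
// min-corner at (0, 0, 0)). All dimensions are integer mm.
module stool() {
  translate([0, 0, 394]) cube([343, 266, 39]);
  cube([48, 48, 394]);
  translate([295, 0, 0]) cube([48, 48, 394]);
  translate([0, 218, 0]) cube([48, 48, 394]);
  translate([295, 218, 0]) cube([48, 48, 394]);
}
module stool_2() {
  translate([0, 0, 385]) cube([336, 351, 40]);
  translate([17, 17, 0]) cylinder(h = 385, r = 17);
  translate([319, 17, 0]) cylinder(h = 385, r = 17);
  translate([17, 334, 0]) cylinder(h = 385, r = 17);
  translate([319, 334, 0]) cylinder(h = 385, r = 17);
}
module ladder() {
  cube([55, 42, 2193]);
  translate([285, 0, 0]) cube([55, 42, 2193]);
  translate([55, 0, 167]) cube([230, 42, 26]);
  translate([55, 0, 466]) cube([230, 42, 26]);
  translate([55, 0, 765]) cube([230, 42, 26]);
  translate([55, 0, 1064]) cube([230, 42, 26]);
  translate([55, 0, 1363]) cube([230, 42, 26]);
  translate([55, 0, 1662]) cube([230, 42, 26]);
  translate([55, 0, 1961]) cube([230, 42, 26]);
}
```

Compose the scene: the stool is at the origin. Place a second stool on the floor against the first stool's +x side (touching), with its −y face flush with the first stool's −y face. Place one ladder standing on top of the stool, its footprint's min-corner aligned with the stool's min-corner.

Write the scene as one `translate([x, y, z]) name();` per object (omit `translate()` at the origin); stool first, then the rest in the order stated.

stool();
translate([343, 0, 0]) stool_2();
translate([0, 0, 433]) ladder();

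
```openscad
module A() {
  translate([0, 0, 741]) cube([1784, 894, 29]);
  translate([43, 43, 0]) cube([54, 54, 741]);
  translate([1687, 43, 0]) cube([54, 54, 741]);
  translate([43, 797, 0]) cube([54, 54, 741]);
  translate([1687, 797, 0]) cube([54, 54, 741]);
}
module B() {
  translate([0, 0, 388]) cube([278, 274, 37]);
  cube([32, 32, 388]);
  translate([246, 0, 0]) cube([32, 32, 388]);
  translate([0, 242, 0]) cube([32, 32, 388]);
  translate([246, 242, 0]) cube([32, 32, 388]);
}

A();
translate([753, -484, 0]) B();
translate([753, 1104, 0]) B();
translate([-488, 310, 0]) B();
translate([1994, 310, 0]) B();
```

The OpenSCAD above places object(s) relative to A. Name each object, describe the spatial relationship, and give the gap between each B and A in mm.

A is a table. B is a stool. Four stools sit around the table at the −y, +y, −x, +x sides. The gap between each stool and the table is 210 mm.

Each stool's nearest face is 210 mm from the table's bounding box.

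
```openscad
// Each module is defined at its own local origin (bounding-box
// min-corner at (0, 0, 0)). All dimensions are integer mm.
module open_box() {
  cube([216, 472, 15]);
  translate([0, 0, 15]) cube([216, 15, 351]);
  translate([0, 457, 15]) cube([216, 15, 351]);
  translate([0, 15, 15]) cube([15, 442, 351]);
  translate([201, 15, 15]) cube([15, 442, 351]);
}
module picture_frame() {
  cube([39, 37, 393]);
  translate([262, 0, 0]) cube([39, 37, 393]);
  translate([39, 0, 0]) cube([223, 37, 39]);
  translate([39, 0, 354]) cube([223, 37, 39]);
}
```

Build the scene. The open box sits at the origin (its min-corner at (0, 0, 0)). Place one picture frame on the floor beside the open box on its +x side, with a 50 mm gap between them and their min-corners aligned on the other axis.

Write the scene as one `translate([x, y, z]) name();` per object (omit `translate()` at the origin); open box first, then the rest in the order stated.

open_box();
translate([266, 0, 0]) picture_frame();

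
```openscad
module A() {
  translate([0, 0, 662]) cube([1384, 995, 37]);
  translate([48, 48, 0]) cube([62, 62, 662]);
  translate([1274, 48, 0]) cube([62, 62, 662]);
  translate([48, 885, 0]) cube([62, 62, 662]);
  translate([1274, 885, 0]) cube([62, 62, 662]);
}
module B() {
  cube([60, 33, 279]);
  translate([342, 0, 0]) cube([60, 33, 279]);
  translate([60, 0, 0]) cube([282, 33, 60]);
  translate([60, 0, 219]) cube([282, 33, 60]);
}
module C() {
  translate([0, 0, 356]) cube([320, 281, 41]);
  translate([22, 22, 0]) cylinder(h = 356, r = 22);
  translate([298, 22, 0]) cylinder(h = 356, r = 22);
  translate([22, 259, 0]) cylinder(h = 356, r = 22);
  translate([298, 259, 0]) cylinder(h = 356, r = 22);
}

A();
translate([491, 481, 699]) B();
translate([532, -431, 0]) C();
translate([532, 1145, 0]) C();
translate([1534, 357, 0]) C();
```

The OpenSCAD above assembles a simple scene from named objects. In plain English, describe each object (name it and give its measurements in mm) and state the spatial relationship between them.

A is a table: top 1384 mm (x) × 995 mm (y), 37 mm thick, upper face at z = 699 mm, on four 62×62 mm square legs, each inset 48 mm from the nearest pair of top edges, running from z = 0 to the bottom of the top.

B is a picture frame with a 282×159 mm rectangular opening (x by z) and a uniform 60 mm border on every side. Frame depth is 33 mm along y. It is built from two vertical stiles running the full outside height and two horizontal rails spanning the gap between the stiles.

C is a simple wooden stool: a rectangular seat 320 mm (x) by 281 mm (y), 41 mm thick, top face at z = 397 mm, on four round legs, each 44 mm in diameter. The legs rest on z = 0, each leg's axis is inset half a diameter from the nearest pair of seat edges (so the leg's bounding box is flush with the corner).

The picture frame is on top of the table, centred. Three stools sit around the table at the −y, +y, +x sides.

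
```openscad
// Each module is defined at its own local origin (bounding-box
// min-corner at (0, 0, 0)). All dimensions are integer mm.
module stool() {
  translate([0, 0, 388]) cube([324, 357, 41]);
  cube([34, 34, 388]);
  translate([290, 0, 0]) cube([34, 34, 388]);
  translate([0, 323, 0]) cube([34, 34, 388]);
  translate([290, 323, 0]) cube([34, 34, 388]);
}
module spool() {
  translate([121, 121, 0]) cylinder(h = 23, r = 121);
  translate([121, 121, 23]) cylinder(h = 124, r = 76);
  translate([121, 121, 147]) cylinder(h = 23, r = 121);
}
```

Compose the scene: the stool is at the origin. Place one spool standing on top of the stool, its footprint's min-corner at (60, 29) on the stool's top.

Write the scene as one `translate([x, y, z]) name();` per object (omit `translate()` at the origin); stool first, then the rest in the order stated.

stool();
translate([60, 29, 429]) spool();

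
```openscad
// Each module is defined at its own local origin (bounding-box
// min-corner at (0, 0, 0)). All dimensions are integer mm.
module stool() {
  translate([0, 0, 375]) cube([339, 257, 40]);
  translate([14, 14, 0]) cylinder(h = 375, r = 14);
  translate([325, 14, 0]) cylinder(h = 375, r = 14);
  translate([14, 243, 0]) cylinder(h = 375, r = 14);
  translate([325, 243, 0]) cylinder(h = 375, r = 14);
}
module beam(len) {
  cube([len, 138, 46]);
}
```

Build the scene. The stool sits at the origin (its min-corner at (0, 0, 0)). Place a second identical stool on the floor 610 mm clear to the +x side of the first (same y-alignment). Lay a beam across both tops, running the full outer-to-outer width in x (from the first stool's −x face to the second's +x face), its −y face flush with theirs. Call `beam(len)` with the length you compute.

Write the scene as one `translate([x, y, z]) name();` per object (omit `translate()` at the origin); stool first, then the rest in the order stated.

stool();
translate([949, 0, 0]) stool();
translate([0, 0, 415]) beam(1288);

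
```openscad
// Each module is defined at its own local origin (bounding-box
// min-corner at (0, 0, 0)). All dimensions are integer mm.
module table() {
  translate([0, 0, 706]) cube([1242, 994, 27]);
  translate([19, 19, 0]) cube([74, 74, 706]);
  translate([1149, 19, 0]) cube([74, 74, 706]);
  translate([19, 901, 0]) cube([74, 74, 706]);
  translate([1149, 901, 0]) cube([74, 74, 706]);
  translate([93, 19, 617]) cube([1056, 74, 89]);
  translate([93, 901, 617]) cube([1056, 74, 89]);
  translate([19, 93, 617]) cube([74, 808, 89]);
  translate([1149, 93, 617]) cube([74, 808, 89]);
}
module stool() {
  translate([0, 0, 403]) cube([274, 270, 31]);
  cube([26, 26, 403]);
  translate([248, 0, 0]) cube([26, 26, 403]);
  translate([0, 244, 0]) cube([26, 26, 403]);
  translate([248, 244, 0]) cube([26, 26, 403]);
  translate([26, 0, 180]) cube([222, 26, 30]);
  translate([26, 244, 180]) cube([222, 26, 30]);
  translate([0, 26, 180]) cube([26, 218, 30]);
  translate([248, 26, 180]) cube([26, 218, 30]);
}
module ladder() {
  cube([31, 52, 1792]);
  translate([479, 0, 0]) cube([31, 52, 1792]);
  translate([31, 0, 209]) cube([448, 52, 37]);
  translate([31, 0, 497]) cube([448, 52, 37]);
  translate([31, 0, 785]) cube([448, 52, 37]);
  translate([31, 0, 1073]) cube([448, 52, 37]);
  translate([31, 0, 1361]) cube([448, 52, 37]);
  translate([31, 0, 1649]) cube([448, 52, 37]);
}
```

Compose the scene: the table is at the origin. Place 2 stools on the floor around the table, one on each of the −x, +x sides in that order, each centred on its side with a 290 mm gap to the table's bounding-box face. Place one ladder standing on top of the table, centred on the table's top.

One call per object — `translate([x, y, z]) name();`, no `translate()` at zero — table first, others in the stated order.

table();
translate([-564, 362, 0]) stool();
translate([1532, 362, 0]) stool();
translate([366, 471, 733]) ladder();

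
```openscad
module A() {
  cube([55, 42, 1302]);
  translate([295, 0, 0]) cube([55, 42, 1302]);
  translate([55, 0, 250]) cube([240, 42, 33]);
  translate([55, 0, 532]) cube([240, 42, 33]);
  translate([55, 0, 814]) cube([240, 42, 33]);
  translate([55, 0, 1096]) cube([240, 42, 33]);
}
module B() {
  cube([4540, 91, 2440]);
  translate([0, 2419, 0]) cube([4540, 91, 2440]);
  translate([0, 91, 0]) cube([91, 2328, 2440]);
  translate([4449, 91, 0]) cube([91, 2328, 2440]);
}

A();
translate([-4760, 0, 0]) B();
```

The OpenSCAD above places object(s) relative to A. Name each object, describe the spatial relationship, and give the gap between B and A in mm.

A is a ladder. B is a house frame. The house frame is on the floor beside the ladder on its −x side. The gap between the house frame and the ladder is 220 mm.

The house frame's nearest face is 220 mm from the ladder's −x face.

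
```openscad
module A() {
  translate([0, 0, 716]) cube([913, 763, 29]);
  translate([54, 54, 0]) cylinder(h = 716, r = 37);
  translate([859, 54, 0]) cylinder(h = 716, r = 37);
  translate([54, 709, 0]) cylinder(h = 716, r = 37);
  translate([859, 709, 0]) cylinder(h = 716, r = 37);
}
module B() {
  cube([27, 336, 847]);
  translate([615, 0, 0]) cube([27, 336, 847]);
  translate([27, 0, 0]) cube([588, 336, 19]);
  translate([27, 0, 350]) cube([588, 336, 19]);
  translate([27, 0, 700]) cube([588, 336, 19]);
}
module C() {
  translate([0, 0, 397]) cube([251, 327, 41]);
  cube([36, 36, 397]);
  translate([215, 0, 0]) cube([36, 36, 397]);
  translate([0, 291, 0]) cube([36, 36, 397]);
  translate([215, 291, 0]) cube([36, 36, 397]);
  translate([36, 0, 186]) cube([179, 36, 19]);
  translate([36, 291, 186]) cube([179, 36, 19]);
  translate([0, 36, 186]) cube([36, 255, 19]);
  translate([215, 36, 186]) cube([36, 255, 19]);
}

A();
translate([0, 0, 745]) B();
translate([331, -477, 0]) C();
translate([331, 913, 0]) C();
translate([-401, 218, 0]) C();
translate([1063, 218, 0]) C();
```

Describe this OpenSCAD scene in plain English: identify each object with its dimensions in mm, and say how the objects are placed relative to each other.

A is a table with a 913×763 mm rectangular top, 29 mm thick, top surface at z = 745 mm, supported by four round legs of 74 mm diameter, each leg's bounding box inset 17 mm from the nearest pair of top edges, running from the floor.

B is an open bookshelf. Two side panels, each 27 mm thick, 336 mm deep and 847 mm tall, stand 642 mm apart (outside-to-outside). Between them sit 3 shelves, each 19 mm thick and 336 mm deep, spanning the full gap between the sides. The bottom shelf rests on the floor (its underside at z = 0) and the clear gap between one shelf's top and the next shelf's underside is 331 mm.

C is a simple wooden stool: a rectangular seat 251 mm (x) by 327 mm (y), 41 mm thick, top face at z = 438 mm, on four square legs, each 36×36 mm in cross-section. The legs rest on z = 0, each flush with a corner of the seat. Four stretchers, 36 mm wide and 19 mm tall, connect adjacent legs with their undersides at z = 186 mm, each running between the inner faces of the legs it joins and aligned with the legs' outer faces on the other axis.

The bookshelf is on top of the table. Four stools sit around the table at the −y, +y, −x, +x sides.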